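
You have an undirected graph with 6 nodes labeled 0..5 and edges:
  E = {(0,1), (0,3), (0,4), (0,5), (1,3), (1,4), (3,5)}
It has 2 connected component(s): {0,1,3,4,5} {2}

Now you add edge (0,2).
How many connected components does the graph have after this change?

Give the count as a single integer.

Answer: 1

Derivation:
Initial component count: 2
Add (0,2): merges two components. Count decreases: 2 -> 1.
New component count: 1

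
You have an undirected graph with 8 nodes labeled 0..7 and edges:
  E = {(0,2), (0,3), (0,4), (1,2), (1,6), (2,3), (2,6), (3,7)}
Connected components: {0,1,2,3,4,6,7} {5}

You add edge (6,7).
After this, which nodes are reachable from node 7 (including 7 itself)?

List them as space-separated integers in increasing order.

Before: nodes reachable from 7: {0,1,2,3,4,6,7}
Adding (6,7): both endpoints already in same component. Reachability from 7 unchanged.
After: nodes reachable from 7: {0,1,2,3,4,6,7}

Answer: 0 1 2 3 4 6 7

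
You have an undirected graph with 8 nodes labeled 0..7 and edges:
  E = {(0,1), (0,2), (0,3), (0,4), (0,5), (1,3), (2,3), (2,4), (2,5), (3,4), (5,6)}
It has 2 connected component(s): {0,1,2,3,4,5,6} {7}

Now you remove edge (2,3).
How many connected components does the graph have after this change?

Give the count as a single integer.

Answer: 2

Derivation:
Initial component count: 2
Remove (2,3): not a bridge. Count unchanged: 2.
  After removal, components: {0,1,2,3,4,5,6} {7}
New component count: 2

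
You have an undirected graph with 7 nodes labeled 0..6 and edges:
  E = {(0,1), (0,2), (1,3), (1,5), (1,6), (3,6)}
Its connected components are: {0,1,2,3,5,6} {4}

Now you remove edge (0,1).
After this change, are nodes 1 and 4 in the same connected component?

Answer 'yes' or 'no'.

Initial components: {0,1,2,3,5,6} {4}
Removing edge (0,1): it was a bridge — component count 2 -> 3.
New components: {0,2} {1,3,5,6} {4}
Are 1 and 4 in the same component? no

Answer: no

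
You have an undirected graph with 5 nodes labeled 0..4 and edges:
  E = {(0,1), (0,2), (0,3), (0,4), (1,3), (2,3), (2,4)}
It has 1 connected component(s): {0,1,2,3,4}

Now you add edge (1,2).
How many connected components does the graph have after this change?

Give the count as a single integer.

Initial component count: 1
Add (1,2): endpoints already in same component. Count unchanged: 1.
New component count: 1

Answer: 1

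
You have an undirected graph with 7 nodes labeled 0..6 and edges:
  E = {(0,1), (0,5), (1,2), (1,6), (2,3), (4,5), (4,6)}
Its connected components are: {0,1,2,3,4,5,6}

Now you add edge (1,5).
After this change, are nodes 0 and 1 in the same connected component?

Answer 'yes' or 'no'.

Initial components: {0,1,2,3,4,5,6}
Adding edge (1,5): both already in same component {0,1,2,3,4,5,6}. No change.
New components: {0,1,2,3,4,5,6}
Are 0 and 1 in the same component? yes

Answer: yes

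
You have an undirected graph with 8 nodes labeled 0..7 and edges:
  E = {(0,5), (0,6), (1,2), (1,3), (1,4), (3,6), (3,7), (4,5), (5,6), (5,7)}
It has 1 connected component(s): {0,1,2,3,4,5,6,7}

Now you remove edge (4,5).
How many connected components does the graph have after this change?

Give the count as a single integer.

Initial component count: 1
Remove (4,5): not a bridge. Count unchanged: 1.
  After removal, components: {0,1,2,3,4,5,6,7}
New component count: 1

Answer: 1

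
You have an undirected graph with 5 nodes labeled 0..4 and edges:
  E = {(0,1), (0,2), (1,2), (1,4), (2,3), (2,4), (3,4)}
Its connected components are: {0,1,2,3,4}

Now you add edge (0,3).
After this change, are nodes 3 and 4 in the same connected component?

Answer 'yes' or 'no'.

Initial components: {0,1,2,3,4}
Adding edge (0,3): both already in same component {0,1,2,3,4}. No change.
New components: {0,1,2,3,4}
Are 3 and 4 in the same component? yes

Answer: yes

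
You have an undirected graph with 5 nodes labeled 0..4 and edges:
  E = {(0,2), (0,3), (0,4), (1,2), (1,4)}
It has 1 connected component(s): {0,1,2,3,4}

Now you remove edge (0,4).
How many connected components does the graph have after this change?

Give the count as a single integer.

Answer: 1

Derivation:
Initial component count: 1
Remove (0,4): not a bridge. Count unchanged: 1.
  After removal, components: {0,1,2,3,4}
New component count: 1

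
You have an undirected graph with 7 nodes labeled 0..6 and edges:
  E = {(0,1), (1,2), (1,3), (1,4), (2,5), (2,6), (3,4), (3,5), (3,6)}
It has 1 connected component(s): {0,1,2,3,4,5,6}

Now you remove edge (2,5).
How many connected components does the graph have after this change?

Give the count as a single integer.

Answer: 1

Derivation:
Initial component count: 1
Remove (2,5): not a bridge. Count unchanged: 1.
  After removal, components: {0,1,2,3,4,5,6}
New component count: 1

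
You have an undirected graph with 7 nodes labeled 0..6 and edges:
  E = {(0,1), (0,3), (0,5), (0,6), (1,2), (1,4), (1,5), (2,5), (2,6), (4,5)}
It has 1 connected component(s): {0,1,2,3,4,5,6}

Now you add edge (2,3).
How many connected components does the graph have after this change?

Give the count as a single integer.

Answer: 1

Derivation:
Initial component count: 1
Add (2,3): endpoints already in same component. Count unchanged: 1.
New component count: 1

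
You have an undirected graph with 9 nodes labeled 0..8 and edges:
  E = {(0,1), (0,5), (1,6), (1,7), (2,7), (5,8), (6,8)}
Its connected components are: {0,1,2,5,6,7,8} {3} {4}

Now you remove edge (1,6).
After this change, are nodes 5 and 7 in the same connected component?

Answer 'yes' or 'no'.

Initial components: {0,1,2,5,6,7,8} {3} {4}
Removing edge (1,6): not a bridge — component count unchanged at 3.
New components: {0,1,2,5,6,7,8} {3} {4}
Are 5 and 7 in the same component? yes

Answer: yes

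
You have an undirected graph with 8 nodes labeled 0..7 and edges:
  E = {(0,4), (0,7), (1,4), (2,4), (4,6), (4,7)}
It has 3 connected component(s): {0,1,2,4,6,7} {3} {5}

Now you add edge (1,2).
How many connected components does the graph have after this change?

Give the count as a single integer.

Answer: 3

Derivation:
Initial component count: 3
Add (1,2): endpoints already in same component. Count unchanged: 3.
New component count: 3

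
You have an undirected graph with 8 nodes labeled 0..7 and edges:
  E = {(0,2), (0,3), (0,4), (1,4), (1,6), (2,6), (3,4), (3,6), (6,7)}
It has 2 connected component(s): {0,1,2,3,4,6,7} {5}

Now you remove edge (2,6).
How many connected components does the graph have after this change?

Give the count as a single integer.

Answer: 2

Derivation:
Initial component count: 2
Remove (2,6): not a bridge. Count unchanged: 2.
  After removal, components: {0,1,2,3,4,6,7} {5}
New component count: 2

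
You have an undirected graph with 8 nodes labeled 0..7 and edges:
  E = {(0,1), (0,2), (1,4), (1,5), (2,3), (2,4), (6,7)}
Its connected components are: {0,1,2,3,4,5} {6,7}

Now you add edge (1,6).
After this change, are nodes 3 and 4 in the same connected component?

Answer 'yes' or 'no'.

Initial components: {0,1,2,3,4,5} {6,7}
Adding edge (1,6): merges {0,1,2,3,4,5} and {6,7}.
New components: {0,1,2,3,4,5,6,7}
Are 3 and 4 in the same component? yes

Answer: yes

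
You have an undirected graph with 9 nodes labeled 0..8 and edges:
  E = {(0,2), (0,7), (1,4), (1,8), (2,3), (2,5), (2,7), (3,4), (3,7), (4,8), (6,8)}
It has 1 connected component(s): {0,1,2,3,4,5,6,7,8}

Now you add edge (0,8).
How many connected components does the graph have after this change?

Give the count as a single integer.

Initial component count: 1
Add (0,8): endpoints already in same component. Count unchanged: 1.
New component count: 1

Answer: 1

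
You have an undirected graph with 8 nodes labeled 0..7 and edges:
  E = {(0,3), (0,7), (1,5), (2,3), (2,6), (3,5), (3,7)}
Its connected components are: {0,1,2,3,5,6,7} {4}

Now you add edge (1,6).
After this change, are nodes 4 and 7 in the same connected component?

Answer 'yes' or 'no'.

Answer: no

Derivation:
Initial components: {0,1,2,3,5,6,7} {4}
Adding edge (1,6): both already in same component {0,1,2,3,5,6,7}. No change.
New components: {0,1,2,3,5,6,7} {4}
Are 4 and 7 in the same component? no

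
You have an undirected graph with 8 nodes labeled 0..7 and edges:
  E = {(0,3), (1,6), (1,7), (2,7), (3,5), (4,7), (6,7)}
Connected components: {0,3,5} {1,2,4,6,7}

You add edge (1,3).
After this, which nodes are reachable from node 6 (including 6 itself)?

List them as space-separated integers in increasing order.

Answer: 0 1 2 3 4 5 6 7

Derivation:
Before: nodes reachable from 6: {1,2,4,6,7}
Adding (1,3): merges 6's component with another. Reachability grows.
After: nodes reachable from 6: {0,1,2,3,4,5,6,7}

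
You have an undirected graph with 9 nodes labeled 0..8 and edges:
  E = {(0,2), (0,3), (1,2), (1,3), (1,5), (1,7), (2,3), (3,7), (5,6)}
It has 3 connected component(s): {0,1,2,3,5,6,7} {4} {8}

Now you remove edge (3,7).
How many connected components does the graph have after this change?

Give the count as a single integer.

Initial component count: 3
Remove (3,7): not a bridge. Count unchanged: 3.
  After removal, components: {0,1,2,3,5,6,7} {4} {8}
New component count: 3

Answer: 3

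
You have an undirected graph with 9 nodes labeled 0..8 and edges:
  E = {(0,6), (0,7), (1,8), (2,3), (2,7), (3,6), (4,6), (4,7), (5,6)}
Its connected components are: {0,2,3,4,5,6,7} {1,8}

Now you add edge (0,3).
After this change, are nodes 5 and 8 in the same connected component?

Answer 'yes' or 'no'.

Initial components: {0,2,3,4,5,6,7} {1,8}
Adding edge (0,3): both already in same component {0,2,3,4,5,6,7}. No change.
New components: {0,2,3,4,5,6,7} {1,8}
Are 5 and 8 in the same component? no

Answer: no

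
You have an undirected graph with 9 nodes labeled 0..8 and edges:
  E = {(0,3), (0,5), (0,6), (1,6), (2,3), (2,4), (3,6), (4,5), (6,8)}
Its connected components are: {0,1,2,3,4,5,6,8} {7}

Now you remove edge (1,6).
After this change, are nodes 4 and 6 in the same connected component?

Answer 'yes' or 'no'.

Initial components: {0,1,2,3,4,5,6,8} {7}
Removing edge (1,6): it was a bridge — component count 2 -> 3.
New components: {0,2,3,4,5,6,8} {1} {7}
Are 4 and 6 in the same component? yes

Answer: yes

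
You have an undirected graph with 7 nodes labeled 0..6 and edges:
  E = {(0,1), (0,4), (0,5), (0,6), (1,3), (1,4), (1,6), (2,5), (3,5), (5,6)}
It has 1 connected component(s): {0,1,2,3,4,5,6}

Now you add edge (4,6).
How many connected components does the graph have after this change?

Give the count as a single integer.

Answer: 1

Derivation:
Initial component count: 1
Add (4,6): endpoints already in same component. Count unchanged: 1.
New component count: 1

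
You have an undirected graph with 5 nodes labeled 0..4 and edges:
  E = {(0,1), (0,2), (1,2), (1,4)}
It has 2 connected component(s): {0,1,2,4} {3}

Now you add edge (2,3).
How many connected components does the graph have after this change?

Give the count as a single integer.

Initial component count: 2
Add (2,3): merges two components. Count decreases: 2 -> 1.
New component count: 1

Answer: 1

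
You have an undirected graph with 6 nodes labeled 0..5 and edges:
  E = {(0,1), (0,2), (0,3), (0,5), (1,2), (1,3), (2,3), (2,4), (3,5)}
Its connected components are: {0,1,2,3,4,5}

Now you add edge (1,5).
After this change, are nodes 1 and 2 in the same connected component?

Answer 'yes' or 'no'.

Answer: yes

Derivation:
Initial components: {0,1,2,3,4,5}
Adding edge (1,5): both already in same component {0,1,2,3,4,5}. No change.
New components: {0,1,2,3,4,5}
Are 1 and 2 in the same component? yes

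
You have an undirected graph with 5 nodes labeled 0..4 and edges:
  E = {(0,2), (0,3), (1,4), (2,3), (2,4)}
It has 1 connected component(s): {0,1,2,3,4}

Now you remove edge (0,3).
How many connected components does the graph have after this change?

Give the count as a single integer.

Answer: 1

Derivation:
Initial component count: 1
Remove (0,3): not a bridge. Count unchanged: 1.
  After removal, components: {0,1,2,3,4}
New component count: 1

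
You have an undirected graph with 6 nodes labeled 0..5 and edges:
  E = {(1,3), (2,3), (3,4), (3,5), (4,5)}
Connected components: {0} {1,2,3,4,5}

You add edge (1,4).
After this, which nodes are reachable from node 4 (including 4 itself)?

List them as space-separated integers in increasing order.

Answer: 1 2 3 4 5

Derivation:
Before: nodes reachable from 4: {1,2,3,4,5}
Adding (1,4): both endpoints already in same component. Reachability from 4 unchanged.
After: nodes reachable from 4: {1,2,3,4,5}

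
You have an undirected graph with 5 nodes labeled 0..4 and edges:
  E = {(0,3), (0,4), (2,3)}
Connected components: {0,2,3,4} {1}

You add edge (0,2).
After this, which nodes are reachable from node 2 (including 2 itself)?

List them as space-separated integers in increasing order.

Answer: 0 2 3 4

Derivation:
Before: nodes reachable from 2: {0,2,3,4}
Adding (0,2): both endpoints already in same component. Reachability from 2 unchanged.
After: nodes reachable from 2: {0,2,3,4}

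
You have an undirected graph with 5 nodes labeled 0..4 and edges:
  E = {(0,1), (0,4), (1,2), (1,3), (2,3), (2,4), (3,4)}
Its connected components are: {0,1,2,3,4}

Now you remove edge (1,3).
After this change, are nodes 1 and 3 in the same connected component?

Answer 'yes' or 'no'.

Initial components: {0,1,2,3,4}
Removing edge (1,3): not a bridge — component count unchanged at 1.
New components: {0,1,2,3,4}
Are 1 and 3 in the same component? yes

Answer: yes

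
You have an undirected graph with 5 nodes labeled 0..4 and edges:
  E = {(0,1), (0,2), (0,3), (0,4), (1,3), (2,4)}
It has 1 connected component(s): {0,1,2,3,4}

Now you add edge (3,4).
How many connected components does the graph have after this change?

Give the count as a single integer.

Initial component count: 1
Add (3,4): endpoints already in same component. Count unchanged: 1.
New component count: 1

Answer: 1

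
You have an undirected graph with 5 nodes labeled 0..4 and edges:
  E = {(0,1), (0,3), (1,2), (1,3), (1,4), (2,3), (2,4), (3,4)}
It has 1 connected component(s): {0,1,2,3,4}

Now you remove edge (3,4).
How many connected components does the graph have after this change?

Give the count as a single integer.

Initial component count: 1
Remove (3,4): not a bridge. Count unchanged: 1.
  After removal, components: {0,1,2,3,4}
New component count: 1

Answer: 1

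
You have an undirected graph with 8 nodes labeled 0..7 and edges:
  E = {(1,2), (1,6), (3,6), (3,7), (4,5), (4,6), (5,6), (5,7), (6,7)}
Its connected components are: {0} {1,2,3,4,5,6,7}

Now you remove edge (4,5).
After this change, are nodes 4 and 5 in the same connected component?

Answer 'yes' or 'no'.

Initial components: {0} {1,2,3,4,5,6,7}
Removing edge (4,5): not a bridge — component count unchanged at 2.
New components: {0} {1,2,3,4,5,6,7}
Are 4 and 5 in the same component? yes

Answer: yes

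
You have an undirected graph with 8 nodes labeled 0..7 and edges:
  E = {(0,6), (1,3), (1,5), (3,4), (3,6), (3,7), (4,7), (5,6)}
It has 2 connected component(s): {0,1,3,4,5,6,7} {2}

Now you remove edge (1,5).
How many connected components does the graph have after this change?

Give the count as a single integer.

Answer: 2

Derivation:
Initial component count: 2
Remove (1,5): not a bridge. Count unchanged: 2.
  After removal, components: {0,1,3,4,5,6,7} {2}
New component count: 2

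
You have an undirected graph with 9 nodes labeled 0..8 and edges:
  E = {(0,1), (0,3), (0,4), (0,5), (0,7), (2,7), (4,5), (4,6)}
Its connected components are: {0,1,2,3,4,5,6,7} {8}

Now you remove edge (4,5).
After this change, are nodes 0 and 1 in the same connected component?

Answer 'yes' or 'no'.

Initial components: {0,1,2,3,4,5,6,7} {8}
Removing edge (4,5): not a bridge — component count unchanged at 2.
New components: {0,1,2,3,4,5,6,7} {8}
Are 0 and 1 in the same component? yes

Answer: yes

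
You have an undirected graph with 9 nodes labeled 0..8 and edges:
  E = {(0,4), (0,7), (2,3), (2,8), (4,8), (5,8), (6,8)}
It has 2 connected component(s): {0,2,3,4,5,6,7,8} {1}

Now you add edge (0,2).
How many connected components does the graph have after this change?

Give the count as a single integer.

Answer: 2

Derivation:
Initial component count: 2
Add (0,2): endpoints already in same component. Count unchanged: 2.
New component count: 2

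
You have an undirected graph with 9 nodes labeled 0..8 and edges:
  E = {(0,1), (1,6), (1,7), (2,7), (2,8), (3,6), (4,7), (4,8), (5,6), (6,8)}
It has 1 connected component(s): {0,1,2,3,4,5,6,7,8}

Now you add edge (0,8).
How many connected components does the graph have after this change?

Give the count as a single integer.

Answer: 1

Derivation:
Initial component count: 1
Add (0,8): endpoints already in same component. Count unchanged: 1.
New component count: 1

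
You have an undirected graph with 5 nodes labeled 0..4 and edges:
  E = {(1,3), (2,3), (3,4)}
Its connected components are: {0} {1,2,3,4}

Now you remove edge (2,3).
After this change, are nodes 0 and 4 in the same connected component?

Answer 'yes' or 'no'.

Answer: no

Derivation:
Initial components: {0} {1,2,3,4}
Removing edge (2,3): it was a bridge — component count 2 -> 3.
New components: {0} {1,3,4} {2}
Are 0 and 4 in the same component? no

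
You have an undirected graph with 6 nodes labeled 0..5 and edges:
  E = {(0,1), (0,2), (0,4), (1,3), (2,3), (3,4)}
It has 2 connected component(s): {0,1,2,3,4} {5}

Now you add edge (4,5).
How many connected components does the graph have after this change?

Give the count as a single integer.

Answer: 1

Derivation:
Initial component count: 2
Add (4,5): merges two components. Count decreases: 2 -> 1.
New component count: 1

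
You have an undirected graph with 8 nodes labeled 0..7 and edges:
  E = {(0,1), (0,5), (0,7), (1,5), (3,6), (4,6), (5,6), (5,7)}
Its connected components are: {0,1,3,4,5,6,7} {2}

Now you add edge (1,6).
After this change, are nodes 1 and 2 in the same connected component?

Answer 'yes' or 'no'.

Answer: no

Derivation:
Initial components: {0,1,3,4,5,6,7} {2}
Adding edge (1,6): both already in same component {0,1,3,4,5,6,7}. No change.
New components: {0,1,3,4,5,6,7} {2}
Are 1 and 2 in the same component? no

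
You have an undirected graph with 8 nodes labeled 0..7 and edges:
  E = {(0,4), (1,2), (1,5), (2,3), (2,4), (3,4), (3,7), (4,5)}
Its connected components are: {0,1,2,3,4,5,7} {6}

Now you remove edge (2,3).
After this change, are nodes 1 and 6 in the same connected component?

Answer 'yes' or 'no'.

Initial components: {0,1,2,3,4,5,7} {6}
Removing edge (2,3): not a bridge — component count unchanged at 2.
New components: {0,1,2,3,4,5,7} {6}
Are 1 and 6 in the same component? no

Answer: no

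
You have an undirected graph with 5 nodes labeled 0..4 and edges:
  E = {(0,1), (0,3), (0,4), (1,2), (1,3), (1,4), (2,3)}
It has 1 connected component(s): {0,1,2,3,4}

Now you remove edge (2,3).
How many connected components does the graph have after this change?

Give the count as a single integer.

Initial component count: 1
Remove (2,3): not a bridge. Count unchanged: 1.
  After removal, components: {0,1,2,3,4}
New component count: 1

Answer: 1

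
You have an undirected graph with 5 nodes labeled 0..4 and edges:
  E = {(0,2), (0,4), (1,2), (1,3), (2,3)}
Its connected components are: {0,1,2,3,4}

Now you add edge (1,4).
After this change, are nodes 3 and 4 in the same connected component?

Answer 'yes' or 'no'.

Answer: yes

Derivation:
Initial components: {0,1,2,3,4}
Adding edge (1,4): both already in same component {0,1,2,3,4}. No change.
New components: {0,1,2,3,4}
Are 3 and 4 in the same component? yes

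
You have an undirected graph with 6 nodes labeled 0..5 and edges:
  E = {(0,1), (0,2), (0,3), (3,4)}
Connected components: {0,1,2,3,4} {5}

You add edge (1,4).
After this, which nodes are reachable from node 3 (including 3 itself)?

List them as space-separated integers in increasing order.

Answer: 0 1 2 3 4

Derivation:
Before: nodes reachable from 3: {0,1,2,3,4}
Adding (1,4): both endpoints already in same component. Reachability from 3 unchanged.
After: nodes reachable from 3: {0,1,2,3,4}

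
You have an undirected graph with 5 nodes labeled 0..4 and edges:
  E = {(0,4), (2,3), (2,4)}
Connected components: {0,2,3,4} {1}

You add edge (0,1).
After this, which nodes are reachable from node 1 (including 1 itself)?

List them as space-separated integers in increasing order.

Before: nodes reachable from 1: {1}
Adding (0,1): merges 1's component with another. Reachability grows.
After: nodes reachable from 1: {0,1,2,3,4}

Answer: 0 1 2 3 4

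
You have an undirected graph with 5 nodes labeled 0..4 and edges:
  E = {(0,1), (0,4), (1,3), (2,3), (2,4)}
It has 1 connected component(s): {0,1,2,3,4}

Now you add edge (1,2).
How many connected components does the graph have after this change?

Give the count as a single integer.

Answer: 1

Derivation:
Initial component count: 1
Add (1,2): endpoints already in same component. Count unchanged: 1.
New component count: 1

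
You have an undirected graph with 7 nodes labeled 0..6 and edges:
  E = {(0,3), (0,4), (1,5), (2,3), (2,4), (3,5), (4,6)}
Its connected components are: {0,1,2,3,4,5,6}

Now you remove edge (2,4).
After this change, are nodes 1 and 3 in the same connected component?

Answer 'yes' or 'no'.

Initial components: {0,1,2,3,4,5,6}
Removing edge (2,4): not a bridge — component count unchanged at 1.
New components: {0,1,2,3,4,5,6}
Are 1 and 3 in the same component? yes

Answer: yes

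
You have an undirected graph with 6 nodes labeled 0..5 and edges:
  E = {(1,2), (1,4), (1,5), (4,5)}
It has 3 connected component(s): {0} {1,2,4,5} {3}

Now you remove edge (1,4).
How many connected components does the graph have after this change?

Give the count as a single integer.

Answer: 3

Derivation:
Initial component count: 3
Remove (1,4): not a bridge. Count unchanged: 3.
  After removal, components: {0} {1,2,4,5} {3}
New component count: 3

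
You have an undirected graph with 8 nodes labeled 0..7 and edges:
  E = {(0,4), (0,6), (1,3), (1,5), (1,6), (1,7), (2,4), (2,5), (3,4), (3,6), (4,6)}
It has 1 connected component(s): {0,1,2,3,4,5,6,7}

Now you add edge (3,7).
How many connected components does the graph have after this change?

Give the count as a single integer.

Initial component count: 1
Add (3,7): endpoints already in same component. Count unchanged: 1.
New component count: 1

Answer: 1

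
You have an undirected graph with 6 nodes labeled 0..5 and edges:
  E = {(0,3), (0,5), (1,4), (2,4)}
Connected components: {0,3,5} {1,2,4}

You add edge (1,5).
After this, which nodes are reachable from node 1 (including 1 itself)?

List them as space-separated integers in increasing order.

Before: nodes reachable from 1: {1,2,4}
Adding (1,5): merges 1's component with another. Reachability grows.
After: nodes reachable from 1: {0,1,2,3,4,5}

Answer: 0 1 2 3 4 5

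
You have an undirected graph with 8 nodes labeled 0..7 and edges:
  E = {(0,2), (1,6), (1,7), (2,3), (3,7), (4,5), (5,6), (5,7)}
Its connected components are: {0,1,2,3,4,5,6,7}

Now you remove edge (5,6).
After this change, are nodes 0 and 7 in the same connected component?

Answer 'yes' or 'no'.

Initial components: {0,1,2,3,4,5,6,7}
Removing edge (5,6): not a bridge — component count unchanged at 1.
New components: {0,1,2,3,4,5,6,7}
Are 0 and 7 in the same component? yes

Answer: yes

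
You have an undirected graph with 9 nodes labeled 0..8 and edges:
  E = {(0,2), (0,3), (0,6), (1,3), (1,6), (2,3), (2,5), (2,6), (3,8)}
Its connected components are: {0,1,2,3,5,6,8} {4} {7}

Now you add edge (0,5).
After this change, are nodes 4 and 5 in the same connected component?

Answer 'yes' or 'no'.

Initial components: {0,1,2,3,5,6,8} {4} {7}
Adding edge (0,5): both already in same component {0,1,2,3,5,6,8}. No change.
New components: {0,1,2,3,5,6,8} {4} {7}
Are 4 and 5 in the same component? no

Answer: no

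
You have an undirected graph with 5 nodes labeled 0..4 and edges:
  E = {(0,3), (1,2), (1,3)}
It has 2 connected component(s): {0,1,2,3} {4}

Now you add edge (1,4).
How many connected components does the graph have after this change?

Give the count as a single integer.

Answer: 1

Derivation:
Initial component count: 2
Add (1,4): merges two components. Count decreases: 2 -> 1.
New component count: 1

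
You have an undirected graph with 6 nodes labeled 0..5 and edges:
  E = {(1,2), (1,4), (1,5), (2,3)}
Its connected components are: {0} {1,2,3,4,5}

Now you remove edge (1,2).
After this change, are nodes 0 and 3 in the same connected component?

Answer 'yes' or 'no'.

Initial components: {0} {1,2,3,4,5}
Removing edge (1,2): it was a bridge — component count 2 -> 3.
New components: {0} {1,4,5} {2,3}
Are 0 and 3 in the same component? no

Answer: no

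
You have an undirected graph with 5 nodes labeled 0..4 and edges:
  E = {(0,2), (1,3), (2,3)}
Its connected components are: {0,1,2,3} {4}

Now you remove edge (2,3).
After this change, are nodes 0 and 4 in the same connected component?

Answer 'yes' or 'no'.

Answer: no

Derivation:
Initial components: {0,1,2,3} {4}
Removing edge (2,3): it was a bridge — component count 2 -> 3.
New components: {0,2} {1,3} {4}
Are 0 and 4 in the same component? no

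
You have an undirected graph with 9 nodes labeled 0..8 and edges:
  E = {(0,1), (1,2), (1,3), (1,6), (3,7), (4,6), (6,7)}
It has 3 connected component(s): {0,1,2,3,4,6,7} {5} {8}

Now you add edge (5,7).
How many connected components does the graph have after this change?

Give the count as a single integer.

Answer: 2

Derivation:
Initial component count: 3
Add (5,7): merges two components. Count decreases: 3 -> 2.
New component count: 2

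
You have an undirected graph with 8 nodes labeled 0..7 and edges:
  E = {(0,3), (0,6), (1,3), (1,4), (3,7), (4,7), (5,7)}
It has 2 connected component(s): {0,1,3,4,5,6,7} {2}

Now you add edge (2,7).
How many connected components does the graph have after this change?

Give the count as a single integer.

Answer: 1

Derivation:
Initial component count: 2
Add (2,7): merges two components. Count decreases: 2 -> 1.
New component count: 1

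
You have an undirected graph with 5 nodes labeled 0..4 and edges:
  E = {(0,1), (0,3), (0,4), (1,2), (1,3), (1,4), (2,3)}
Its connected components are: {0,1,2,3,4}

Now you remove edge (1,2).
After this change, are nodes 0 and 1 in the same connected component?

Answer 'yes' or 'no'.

Initial components: {0,1,2,3,4}
Removing edge (1,2): not a bridge — component count unchanged at 1.
New components: {0,1,2,3,4}
Are 0 and 1 in the same component? yes

Answer: yes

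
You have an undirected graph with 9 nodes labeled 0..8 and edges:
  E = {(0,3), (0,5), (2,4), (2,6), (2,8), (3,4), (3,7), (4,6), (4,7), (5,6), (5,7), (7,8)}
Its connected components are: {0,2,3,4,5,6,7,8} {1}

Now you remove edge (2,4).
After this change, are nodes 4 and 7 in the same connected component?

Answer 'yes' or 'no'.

Answer: yes

Derivation:
Initial components: {0,2,3,4,5,6,7,8} {1}
Removing edge (2,4): not a bridge — component count unchanged at 2.
New components: {0,2,3,4,5,6,7,8} {1}
Are 4 and 7 in the same component? yes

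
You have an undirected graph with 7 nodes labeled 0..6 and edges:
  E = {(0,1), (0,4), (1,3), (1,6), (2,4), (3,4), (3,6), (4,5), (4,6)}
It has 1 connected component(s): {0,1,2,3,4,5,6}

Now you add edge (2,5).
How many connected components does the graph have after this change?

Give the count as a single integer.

Initial component count: 1
Add (2,5): endpoints already in same component. Count unchanged: 1.
New component count: 1

Answer: 1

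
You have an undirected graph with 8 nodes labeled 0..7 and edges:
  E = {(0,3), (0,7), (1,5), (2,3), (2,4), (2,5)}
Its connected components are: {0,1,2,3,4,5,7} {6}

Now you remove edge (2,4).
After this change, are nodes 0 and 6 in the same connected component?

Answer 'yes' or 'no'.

Initial components: {0,1,2,3,4,5,7} {6}
Removing edge (2,4): it was a bridge — component count 2 -> 3.
New components: {0,1,2,3,5,7} {4} {6}
Are 0 and 6 in the same component? no

Answer: no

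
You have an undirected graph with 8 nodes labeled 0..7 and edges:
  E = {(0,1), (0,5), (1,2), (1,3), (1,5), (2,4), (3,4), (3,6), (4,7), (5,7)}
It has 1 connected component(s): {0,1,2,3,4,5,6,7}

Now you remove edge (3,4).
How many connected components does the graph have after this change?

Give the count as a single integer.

Answer: 1

Derivation:
Initial component count: 1
Remove (3,4): not a bridge. Count unchanged: 1.
  After removal, components: {0,1,2,3,4,5,6,7}
New component count: 1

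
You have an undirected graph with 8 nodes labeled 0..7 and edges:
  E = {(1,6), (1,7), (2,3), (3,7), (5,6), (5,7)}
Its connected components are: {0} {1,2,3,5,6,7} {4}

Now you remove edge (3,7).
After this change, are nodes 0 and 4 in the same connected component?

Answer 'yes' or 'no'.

Answer: no

Derivation:
Initial components: {0} {1,2,3,5,6,7} {4}
Removing edge (3,7): it was a bridge — component count 3 -> 4.
New components: {0} {1,5,6,7} {2,3} {4}
Are 0 and 4 in the same component? no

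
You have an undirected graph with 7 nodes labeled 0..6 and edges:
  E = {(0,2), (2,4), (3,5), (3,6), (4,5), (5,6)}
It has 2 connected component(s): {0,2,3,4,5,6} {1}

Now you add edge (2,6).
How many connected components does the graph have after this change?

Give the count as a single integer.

Initial component count: 2
Add (2,6): endpoints already in same component. Count unchanged: 2.
New component count: 2

Answer: 2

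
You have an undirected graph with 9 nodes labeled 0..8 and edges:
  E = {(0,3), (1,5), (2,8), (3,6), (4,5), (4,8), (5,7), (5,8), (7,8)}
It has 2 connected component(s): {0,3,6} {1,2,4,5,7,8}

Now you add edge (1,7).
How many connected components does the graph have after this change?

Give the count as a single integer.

Initial component count: 2
Add (1,7): endpoints already in same component. Count unchanged: 2.
New component count: 2

Answer: 2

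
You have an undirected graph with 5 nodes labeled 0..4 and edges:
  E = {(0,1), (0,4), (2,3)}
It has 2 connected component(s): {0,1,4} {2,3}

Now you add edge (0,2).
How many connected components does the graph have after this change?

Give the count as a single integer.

Answer: 1

Derivation:
Initial component count: 2
Add (0,2): merges two components. Count decreases: 2 -> 1.
New component count: 1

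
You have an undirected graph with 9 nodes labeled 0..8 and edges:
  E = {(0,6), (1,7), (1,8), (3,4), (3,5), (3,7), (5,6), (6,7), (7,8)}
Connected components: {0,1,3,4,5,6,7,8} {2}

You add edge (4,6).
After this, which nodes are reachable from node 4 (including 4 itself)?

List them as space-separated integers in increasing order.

Answer: 0 1 3 4 5 6 7 8

Derivation:
Before: nodes reachable from 4: {0,1,3,4,5,6,7,8}
Adding (4,6): both endpoints already in same component. Reachability from 4 unchanged.
After: nodes reachable from 4: {0,1,3,4,5,6,7,8}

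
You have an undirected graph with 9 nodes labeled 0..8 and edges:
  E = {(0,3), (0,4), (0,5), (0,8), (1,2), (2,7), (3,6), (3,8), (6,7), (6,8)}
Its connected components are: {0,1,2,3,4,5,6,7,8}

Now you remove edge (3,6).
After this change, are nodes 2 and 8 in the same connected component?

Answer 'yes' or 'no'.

Answer: yes

Derivation:
Initial components: {0,1,2,3,4,5,6,7,8}
Removing edge (3,6): not a bridge — component count unchanged at 1.
New components: {0,1,2,3,4,5,6,7,8}
Are 2 and 8 in the same component? yes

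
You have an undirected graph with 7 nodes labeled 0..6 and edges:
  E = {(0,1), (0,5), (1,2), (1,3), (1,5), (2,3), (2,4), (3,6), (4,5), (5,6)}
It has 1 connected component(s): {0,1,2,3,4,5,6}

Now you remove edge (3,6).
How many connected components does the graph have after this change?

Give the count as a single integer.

Answer: 1

Derivation:
Initial component count: 1
Remove (3,6): not a bridge. Count unchanged: 1.
  After removal, components: {0,1,2,3,4,5,6}
New component count: 1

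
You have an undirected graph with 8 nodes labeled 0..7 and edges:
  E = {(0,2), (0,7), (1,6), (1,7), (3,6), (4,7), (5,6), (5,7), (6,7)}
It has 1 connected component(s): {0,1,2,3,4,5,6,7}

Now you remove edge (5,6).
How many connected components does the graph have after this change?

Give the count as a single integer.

Answer: 1

Derivation:
Initial component count: 1
Remove (5,6): not a bridge. Count unchanged: 1.
  After removal, components: {0,1,2,3,4,5,6,7}
New component count: 1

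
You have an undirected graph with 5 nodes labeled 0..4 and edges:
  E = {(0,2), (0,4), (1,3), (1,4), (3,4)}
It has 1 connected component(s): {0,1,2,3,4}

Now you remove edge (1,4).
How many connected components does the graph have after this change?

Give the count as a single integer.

Initial component count: 1
Remove (1,4): not a bridge. Count unchanged: 1.
  After removal, components: {0,1,2,3,4}
New component count: 1

Answer: 1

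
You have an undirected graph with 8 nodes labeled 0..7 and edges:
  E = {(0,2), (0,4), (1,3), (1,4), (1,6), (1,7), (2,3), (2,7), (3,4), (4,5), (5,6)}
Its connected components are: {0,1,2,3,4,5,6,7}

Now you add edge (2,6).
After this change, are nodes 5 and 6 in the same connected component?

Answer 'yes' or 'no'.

Answer: yes

Derivation:
Initial components: {0,1,2,3,4,5,6,7}
Adding edge (2,6): both already in same component {0,1,2,3,4,5,6,7}. No change.
New components: {0,1,2,3,4,5,6,7}
Are 5 and 6 in the same component? yes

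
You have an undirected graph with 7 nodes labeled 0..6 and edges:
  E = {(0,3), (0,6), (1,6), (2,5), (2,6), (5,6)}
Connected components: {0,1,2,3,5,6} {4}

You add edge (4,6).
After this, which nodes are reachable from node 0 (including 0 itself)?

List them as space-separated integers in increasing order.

Answer: 0 1 2 3 4 5 6

Derivation:
Before: nodes reachable from 0: {0,1,2,3,5,6}
Adding (4,6): merges 0's component with another. Reachability grows.
After: nodes reachable from 0: {0,1,2,3,4,5,6}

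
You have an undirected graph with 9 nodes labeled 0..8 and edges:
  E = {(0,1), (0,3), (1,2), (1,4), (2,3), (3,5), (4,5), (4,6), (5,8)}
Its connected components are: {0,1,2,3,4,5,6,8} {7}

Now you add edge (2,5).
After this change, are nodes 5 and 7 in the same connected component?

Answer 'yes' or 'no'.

Initial components: {0,1,2,3,4,5,6,8} {7}
Adding edge (2,5): both already in same component {0,1,2,3,4,5,6,8}. No change.
New components: {0,1,2,3,4,5,6,8} {7}
Are 5 and 7 in the same component? no

Answer: no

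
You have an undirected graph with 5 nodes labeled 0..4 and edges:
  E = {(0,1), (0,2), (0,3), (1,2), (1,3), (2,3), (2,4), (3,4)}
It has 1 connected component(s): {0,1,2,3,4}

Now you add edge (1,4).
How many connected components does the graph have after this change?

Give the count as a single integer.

Initial component count: 1
Add (1,4): endpoints already in same component. Count unchanged: 1.
New component count: 1

Answer: 1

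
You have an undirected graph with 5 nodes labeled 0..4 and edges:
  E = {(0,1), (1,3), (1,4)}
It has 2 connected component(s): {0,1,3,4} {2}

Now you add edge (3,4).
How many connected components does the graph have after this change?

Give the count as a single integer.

Answer: 2

Derivation:
Initial component count: 2
Add (3,4): endpoints already in same component. Count unchanged: 2.
New component count: 2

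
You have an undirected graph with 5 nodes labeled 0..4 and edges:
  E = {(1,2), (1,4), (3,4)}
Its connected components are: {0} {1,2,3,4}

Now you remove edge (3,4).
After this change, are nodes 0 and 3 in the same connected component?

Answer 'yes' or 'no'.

Initial components: {0} {1,2,3,4}
Removing edge (3,4): it was a bridge — component count 2 -> 3.
New components: {0} {1,2,4} {3}
Are 0 and 3 in the same component? no

Answer: no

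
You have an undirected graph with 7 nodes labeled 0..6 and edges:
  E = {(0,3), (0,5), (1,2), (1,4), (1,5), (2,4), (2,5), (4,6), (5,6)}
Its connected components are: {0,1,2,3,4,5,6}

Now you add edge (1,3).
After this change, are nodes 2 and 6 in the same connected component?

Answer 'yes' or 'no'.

Initial components: {0,1,2,3,4,5,6}
Adding edge (1,3): both already in same component {0,1,2,3,4,5,6}. No change.
New components: {0,1,2,3,4,5,6}
Are 2 and 6 in the same component? yes

Answer: yes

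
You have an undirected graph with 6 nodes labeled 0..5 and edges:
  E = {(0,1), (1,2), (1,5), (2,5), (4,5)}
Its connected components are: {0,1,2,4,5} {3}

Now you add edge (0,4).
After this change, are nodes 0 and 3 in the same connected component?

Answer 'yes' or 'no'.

Initial components: {0,1,2,4,5} {3}
Adding edge (0,4): both already in same component {0,1,2,4,5}. No change.
New components: {0,1,2,4,5} {3}
Are 0 and 3 in the same component? no

Answer: no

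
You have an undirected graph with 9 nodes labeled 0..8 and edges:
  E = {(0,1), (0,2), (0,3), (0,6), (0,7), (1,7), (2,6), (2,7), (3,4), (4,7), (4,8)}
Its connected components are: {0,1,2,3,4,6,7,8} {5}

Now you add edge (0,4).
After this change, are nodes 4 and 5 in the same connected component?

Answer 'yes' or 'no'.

Initial components: {0,1,2,3,4,6,7,8} {5}
Adding edge (0,4): both already in same component {0,1,2,3,4,6,7,8}. No change.
New components: {0,1,2,3,4,6,7,8} {5}
Are 4 and 5 in the same component? no

Answer: no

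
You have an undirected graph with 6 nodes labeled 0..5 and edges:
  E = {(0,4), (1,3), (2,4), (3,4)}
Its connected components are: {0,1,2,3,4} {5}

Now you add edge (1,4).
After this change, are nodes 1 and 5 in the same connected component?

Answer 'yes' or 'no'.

Initial components: {0,1,2,3,4} {5}
Adding edge (1,4): both already in same component {0,1,2,3,4}. No change.
New components: {0,1,2,3,4} {5}
Are 1 and 5 in the same component? no

Answer: no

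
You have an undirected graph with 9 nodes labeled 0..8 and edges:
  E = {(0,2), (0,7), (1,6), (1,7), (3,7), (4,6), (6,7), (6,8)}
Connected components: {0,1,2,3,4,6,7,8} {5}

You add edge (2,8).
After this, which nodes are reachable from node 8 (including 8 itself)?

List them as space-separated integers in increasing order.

Before: nodes reachable from 8: {0,1,2,3,4,6,7,8}
Adding (2,8): both endpoints already in same component. Reachability from 8 unchanged.
After: nodes reachable from 8: {0,1,2,3,4,6,7,8}

Answer: 0 1 2 3 4 6 7 8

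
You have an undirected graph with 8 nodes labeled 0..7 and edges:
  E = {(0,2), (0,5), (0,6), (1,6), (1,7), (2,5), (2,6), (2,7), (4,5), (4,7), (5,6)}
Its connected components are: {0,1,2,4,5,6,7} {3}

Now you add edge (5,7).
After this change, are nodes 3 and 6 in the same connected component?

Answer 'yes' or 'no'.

Answer: no

Derivation:
Initial components: {0,1,2,4,5,6,7} {3}
Adding edge (5,7): both already in same component {0,1,2,4,5,6,7}. No change.
New components: {0,1,2,4,5,6,7} {3}
Are 3 and 6 in the same component? no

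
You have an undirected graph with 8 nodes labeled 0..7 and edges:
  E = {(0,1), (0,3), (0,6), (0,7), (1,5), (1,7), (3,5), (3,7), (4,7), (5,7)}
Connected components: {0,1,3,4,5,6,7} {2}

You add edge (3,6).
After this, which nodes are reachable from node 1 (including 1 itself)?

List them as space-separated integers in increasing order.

Before: nodes reachable from 1: {0,1,3,4,5,6,7}
Adding (3,6): both endpoints already in same component. Reachability from 1 unchanged.
After: nodes reachable from 1: {0,1,3,4,5,6,7}

Answer: 0 1 3 4 5 6 7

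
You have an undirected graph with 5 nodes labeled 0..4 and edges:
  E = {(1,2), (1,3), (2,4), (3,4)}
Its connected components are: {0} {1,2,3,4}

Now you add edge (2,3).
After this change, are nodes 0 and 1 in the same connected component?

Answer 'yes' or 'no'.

Answer: no

Derivation:
Initial components: {0} {1,2,3,4}
Adding edge (2,3): both already in same component {1,2,3,4}. No change.
New components: {0} {1,2,3,4}
Are 0 and 1 in the same component? no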